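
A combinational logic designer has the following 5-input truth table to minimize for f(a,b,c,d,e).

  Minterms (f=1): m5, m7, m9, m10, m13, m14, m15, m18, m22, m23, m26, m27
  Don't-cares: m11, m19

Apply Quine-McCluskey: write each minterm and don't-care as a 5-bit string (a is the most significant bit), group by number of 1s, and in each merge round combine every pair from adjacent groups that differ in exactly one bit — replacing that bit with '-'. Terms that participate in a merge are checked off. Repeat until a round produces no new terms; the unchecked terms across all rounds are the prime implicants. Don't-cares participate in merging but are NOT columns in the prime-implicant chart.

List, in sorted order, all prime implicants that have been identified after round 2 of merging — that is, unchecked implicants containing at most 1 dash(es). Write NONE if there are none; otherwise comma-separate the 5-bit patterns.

size-2^0 implicants → 00101(✓)  00111(✓)  01001(✓)  01010(✓)  01011(✓)  01101(✓)  01110(✓)  01111(✓)  10010(✓)  10011(✓)  10110(✓)  10111(✓)  11010(✓)  11011(✓)
size-2^1 implicants → -0111  -1010(✓)  -1011(✓)  0-101(✓)  0-111(✓)  001-1(✓)  01-01(✓)  01-10(✓)  01-11(✓)  010-1(✓)  0101-(✓)  011-1(✓)  0111-(✓)  1-010(✓)  1-011(✓)  10-10(✓)  10-11(✓)  1001-(✓)  1011-(✓)  1101-(✓)
size-2^2 implicants → -101-  0-1-1  01--1  01-1-  1-01-  10-1-
Unchecked terms (primes): -0111, -101-, 0-1-1, 01--1, 01-1-, 1-01-, 10-1-

-0111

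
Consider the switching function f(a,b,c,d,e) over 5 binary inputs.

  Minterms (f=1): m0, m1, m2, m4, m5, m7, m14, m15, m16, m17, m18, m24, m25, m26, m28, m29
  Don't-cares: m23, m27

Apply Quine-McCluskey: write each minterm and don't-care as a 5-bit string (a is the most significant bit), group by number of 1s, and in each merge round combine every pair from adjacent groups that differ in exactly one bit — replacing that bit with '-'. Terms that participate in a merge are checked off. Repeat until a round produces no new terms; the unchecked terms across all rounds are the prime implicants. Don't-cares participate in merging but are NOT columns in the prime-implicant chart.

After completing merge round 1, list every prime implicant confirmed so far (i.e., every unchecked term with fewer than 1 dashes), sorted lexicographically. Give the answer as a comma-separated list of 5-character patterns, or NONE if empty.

NONE

Round 0: 00000✓ 00001✓ 00010✓ 00100✓ 00101✓ 00111✓ 01110✓ 01111✓ 10000✓ 10001✓ 10010✓ 10111✓ 11000✓ 11001✓ 11010✓ 11011✓ 11100✓ 11101✓
Round 1: -0000✓ -0001✓ -0010✓ -0111 0-111 00-00✓ 00-01✓ 000-0✓ 0000-✓ 001-1 0010-✓ 0111- 1-000✓ 1-001✓ 1-010✓ 100-0✓ 1000-✓ 11-00✓ 11-01✓ 110-0✓ 110-1✓ 1100-✓ 1101-✓ 1110-✓
Round 2: -00-0 -000- 00-0- 1-0-0 1-00- 11-0- 110--
PIs = {-00-0, -000-, -0111, 0-111, 00-0-, 001-1, 0111-, 1-0-0, 1-00-, 11-0-, 110--}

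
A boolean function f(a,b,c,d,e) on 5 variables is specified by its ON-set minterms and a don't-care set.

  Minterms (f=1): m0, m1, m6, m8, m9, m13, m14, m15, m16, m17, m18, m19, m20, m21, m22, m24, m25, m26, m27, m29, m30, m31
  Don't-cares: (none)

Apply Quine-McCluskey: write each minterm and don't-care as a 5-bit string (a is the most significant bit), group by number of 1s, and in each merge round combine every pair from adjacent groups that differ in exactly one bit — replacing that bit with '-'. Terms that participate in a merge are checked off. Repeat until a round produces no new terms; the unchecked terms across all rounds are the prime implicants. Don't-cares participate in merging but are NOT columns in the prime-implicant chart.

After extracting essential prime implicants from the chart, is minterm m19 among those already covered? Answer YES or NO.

size-2^0 implicants → 00000(✓)  00001(✓)  00110(✓)  01000(✓)  01001(✓)  01101(✓)  01110(✓)  01111(✓)  10000(✓)  10001(✓)  10010(✓)  10011(✓)  10100(✓)  10101(✓)  10110(✓)  11000(✓)  11001(✓)  11010(✓)  11011(✓)  11101(✓)  11110(✓)  11111(✓)
size-2^1 implicants → -0000(✓)  -0001(✓)  -0110(✓)  -1000(✓)  -1001(✓)  -1101(✓)  -1110(✓)  -1111(✓)  0-000(✓)  0-001(✓)  0-110(✓)  0000-(✓)  01-01(✓)  0100-(✓)  011-1(✓)  0111-(✓)  1-000(✓)  1-001(✓)  1-010(✓)  1-011(✓)  1-101(✓)  1-110(✓)  10-00(✓)  10-01(✓)  10-10(✓)  100-0(✓)  100-1(✓)  1000-(✓)  1001-(✓)  101-0(✓)  1010-(✓)  11-01(✓)  11-10(✓)  11-11(✓)  110-0(✓)  110-1(✓)  1100-(✓)  1101-(✓)  111-1(✓)  1111-(✓)
size-2^2 implicants → --000(✓)  --001(✓)  --110  -000-(✓)  -1-01  -100-(✓)  -11-1  -111-  0-00-(✓)  1--01  1--10  1-0-0(✓)  1-0-1(✓)  1-00-(✓)  1-01-(✓)  10--0  10-0-  100--(✓)  11--1  11-1-  110--(✓)
size-2^3 implicants → --00-  1-0--
Unchecked terms (primes): --00-, --110, -1-01, -11-1, -111-, 1--01, 1--10, 1-0--, 10--0, 10-0-, 11--1, 11-1-
Minterm coverage:
  m0 ⊆ --00- [E]
  m1 ⊆ --00- [E]
  m6 ⊆ --110 [E]
  m8 ⊆ --00- [E]
  m9 ⊆ --00-,-1-01
  m13 ⊆ -1-01,-11-1
  m14 ⊆ --110,-111-
  m15 ⊆ -11-1,-111-
  m16 ⊆ --00-,1-0--,10--0,10-0-
  m17 ⊆ --00-,1--01,1-0--,10-0-
  m18 ⊆ 1--10,1-0--,10--0
  m19 ⊆ 1-0-- [E]
  m20 ⊆ 10--0,10-0-
  m21 ⊆ 1--01,10-0-
  m22 ⊆ --110,1--10,10--0
  m24 ⊆ --00-,1-0--
  m25 ⊆ --00-,-1-01,1--01,1-0--,11--1
  m26 ⊆ 1--10,1-0--,11-1-
  m27 ⊆ 1-0--,11--1,11-1-
  m29 ⊆ -1-01,-11-1,1--01,11--1
  m30 ⊆ --110,-111-,1--10,11-1-
  m31 ⊆ -11-1,-111-,11--1,11-1-
E = {--00-, --110, 1-0--}

YES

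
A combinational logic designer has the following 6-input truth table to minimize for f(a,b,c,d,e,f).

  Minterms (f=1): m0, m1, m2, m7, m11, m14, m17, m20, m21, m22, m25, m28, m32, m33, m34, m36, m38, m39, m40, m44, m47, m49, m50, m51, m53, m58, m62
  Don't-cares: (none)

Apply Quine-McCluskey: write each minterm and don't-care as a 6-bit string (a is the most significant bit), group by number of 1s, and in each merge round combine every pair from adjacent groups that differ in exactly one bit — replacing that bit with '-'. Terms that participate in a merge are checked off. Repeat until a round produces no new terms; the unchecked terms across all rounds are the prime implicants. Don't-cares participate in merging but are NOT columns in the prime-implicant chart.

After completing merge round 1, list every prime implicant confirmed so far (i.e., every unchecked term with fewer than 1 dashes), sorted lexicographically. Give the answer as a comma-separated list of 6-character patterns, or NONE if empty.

[col 0] 000000*, 000001*, 000010*, 000111*, 001011, 001110, 010001*, 010100*, 010101*, 010110*, 011001*, 011100*, 100000*, 100001*, 100010*, 100100*, 100110*, 100111*, 101000*, 101100*, 101111*, 110001*, 110010*, 110011*, 110101*, 111010*, 111110*
[col 1] -00000*, -00001*, -00010*, -00111, -10001*, -10101*, 0-0001*, 0000-0*, 00000-*, 01-001, 01-100, 010-01*, 0101-0, 01010-, 1-0001*, 1-0010, 10-000*, 10-100*, 10-111, 100-00*, 100-10*, 1000-0*, 10000-*, 1001-0*, 10011-, 101-00*, 11-010, 110-01*, 1100-1, 11001-, 111-10
[col 2] --0001, -000-0, -0000-, -10-01, 10--00, 100--0
Prime implicants: --0001, -000-0, -0000-, -00111, -10-01, 001011, 001110, 01-001, 01-100, 0101-0, 01010-, 1-0010, 10--00, 10-111, 100--0, 10011-, 11-010, 1100-1, 11001-, 111-10

001011, 001110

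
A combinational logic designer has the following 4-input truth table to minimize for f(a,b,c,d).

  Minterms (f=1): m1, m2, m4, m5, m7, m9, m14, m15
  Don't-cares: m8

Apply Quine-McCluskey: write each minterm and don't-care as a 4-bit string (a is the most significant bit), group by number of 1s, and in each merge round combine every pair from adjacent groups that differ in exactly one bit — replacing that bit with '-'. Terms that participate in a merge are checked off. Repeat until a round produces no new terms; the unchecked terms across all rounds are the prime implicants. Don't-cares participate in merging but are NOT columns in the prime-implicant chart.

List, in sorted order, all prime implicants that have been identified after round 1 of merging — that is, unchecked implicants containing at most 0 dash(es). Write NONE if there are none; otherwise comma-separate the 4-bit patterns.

size-2^0 implicants → 0001(✓)  0010  0100(✓)  0101(✓)  0111(✓)  1000(✓)  1001(✓)  1110(✓)  1111(✓)
size-2^1 implicants → -001  -111  0-01  01-1  010-  100-  111-
Unchecked terms (primes): -001, -111, 0-01, 0010, 01-1, 010-, 100-, 111-

0010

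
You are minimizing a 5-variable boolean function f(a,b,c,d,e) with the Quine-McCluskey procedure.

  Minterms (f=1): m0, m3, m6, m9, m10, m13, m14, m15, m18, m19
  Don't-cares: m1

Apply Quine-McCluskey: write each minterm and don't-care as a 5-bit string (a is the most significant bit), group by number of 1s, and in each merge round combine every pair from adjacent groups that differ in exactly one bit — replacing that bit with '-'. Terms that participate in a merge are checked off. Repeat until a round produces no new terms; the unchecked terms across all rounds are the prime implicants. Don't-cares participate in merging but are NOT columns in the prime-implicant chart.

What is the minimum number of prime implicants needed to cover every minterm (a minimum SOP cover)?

7

size-2^0 implicants → 00000(✓)  00001(✓)  00011(✓)  00110(✓)  01001(✓)  01010(✓)  01101(✓)  01110(✓)  01111(✓)  10010(✓)  10011(✓)
size-2^1 implicants → -0011  0-001  0-110  000-1  0000-  01-01  01-10  011-1  0111-  1001-
Unchecked terms (primes): -0011, 0-001, 0-110, 000-1, 0000-, 01-01, 01-10, 011-1, 0111-, 1001-
Minterm coverage:
  m0 ⊆ 0000- [E]
  m3 ⊆ -0011,000-1
  m6 ⊆ 0-110 [E]
  m9 ⊆ 0-001,01-01
  m10 ⊆ 01-10 [E]
  m13 ⊆ 01-01,011-1
  m14 ⊆ 0-110,01-10,0111-
  m15 ⊆ 011-1,0111-
  m18 ⊆ 1001- [E]
  m19 ⊆ -0011,1001-
E = {0-110, 0000-, 01-10, 1001-}
Petrick residual → -0011, 0-001, 011-1
Cover = b'c'de + a'c'd'e + a'cde' + a'b'c'd' + a'bde' + a'bce + ab'c'd  |cover|=7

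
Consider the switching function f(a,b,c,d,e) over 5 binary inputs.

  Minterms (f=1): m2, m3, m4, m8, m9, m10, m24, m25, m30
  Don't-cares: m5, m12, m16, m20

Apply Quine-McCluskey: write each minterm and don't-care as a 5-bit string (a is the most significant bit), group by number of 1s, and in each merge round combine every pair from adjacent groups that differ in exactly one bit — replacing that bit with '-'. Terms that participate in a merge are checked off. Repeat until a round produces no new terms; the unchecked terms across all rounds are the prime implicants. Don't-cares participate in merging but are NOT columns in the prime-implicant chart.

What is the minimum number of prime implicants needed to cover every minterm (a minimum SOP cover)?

5

Round 0: 00010✓ 00011✓ 00100✓ 00101✓ 01000✓ 01001✓ 01010✓ 01100✓ 10000✓ 10100✓ 11000✓ 11001✓ 11110
Round 1: -0100 -1000✓ -1001✓ 0-010 0-100 0001- 0010- 01-00 010-0 0100-✓ 1-000 10-00 1100-✓
Round 2: -100-
PIs = {-0100, -100-, 0-010, 0-100, 0001-, 0010-, 01-00, 010-0, 1-000, 10-00, 11110}
Coverage chart:
  m2: 0-010,0001-
  m3: 0001- ←essential
  m4: -0100,0-100,0010-
  m8: -100-,01-00,010-0
  m9: -100- ←essential
  m10: 0-010,010-0
  m24: -100-,1-000
  m25: -100- ←essential
  m30: 11110 ←essential
Essential: -100-, 0001-, 11110
Petrick residual → -0100, 0-010
Min cover (5 terms): b'cd'e' + bc'd' + a'c'de' + a'b'c'd + abcde'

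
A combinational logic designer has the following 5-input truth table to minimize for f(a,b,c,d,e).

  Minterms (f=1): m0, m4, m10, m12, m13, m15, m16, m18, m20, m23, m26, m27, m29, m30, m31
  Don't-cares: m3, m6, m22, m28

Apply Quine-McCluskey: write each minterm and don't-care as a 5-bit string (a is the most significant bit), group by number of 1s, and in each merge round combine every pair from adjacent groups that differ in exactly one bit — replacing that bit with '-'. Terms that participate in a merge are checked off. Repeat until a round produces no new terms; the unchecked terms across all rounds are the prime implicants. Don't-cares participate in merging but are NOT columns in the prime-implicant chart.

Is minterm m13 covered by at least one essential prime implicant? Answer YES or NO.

YES

size-2^0 implicants → 00000(✓)  00011  00100(✓)  00110(✓)  01010(✓)  01100(✓)  01101(✓)  01111(✓)  10000(✓)  10010(✓)  10100(✓)  10110(✓)  10111(✓)  11010(✓)  11011(✓)  11100(✓)  11101(✓)  11110(✓)  11111(✓)
size-2^1 implicants → -0000(✓)  -0100(✓)  -0110(✓)  -1010  -1100(✓)  -1101(✓)  -1111(✓)  0-100(✓)  00-00(✓)  001-0(✓)  011-1(✓)  0110-(✓)  1-010(✓)  1-100(✓)  1-110(✓)  1-111(✓)  10-00(✓)  10-10(✓)  100-0(✓)  101-0(✓)  1011-(✓)  11-10(✓)  11-11(✓)  1101-(✓)  111-0(✓)  111-1(✓)  1110-(✓)  1111-(✓)
size-2^2 implicants → --100  -0-00  -01-0  -11-1  -110-  1--10  1-1-0  1-11-  10--0  11-1-  111--
Unchecked terms (primes): --100, -0-00, -01-0, -1010, -11-1, -110-, 00011, 1--10, 1-1-0, 1-11-, 10--0, 11-1-, 111--
Minterm coverage:
  m0 ⊆ -0-00 [E]
  m4 ⊆ --100,-0-00,-01-0
  m10 ⊆ -1010 [E]
  m12 ⊆ --100,-110-
  m13 ⊆ -11-1,-110-
  m15 ⊆ -11-1 [E]
  m16 ⊆ -0-00,10--0
  m18 ⊆ 1--10,10--0
  m20 ⊆ --100,-0-00,-01-0,1-1-0,10--0
  m23 ⊆ 1-11- [E]
  m26 ⊆ -1010,1--10,11-1-
  m27 ⊆ 11-1- [E]
  m29 ⊆ -11-1,-110-,111--
  m30 ⊆ 1--10,1-1-0,1-11-,11-1-,111--
  m31 ⊆ -11-1,1-11-,11-1-,111--
E = {-0-00, -1010, -11-1, 1-11-, 11-1-}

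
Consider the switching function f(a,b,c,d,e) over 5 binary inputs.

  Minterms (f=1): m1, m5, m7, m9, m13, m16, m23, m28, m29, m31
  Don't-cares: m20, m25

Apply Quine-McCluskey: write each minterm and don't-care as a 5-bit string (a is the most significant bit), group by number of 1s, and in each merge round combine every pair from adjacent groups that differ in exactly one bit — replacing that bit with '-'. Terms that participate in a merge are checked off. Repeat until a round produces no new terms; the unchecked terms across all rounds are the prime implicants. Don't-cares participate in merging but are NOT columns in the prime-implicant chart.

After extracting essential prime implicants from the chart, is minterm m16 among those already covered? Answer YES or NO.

YES

[col 0] 00001*, 00101*, 00111*, 01001*, 01101*, 10000*, 10100*, 10111*, 11001*, 11100*, 11101*, 11111*
[col 1] -0111, -1001*, -1101*, 0-001*, 0-101*, 00-01*, 001-1, 01-01*, 1-100, 1-111, 10-00, 11-01*, 111-1, 1110-
[col 2] -1-01, 0--01
Prime implicants: -0111, -1-01, 0--01, 001-1, 1-100, 1-111, 10-00, 111-1, 1110-
PI chart (minterm → PIs covering it):
  1 | 0--01  (sole → essential)
  5 | 0--01,001-1
  7 | -0111,001-1
  9 | -1-01,0--01
  13 | -1-01,0--01
  16 | 10-00  (sole → essential)
  23 | -0111,1-111
  28 | 1-100,1110-
  29 | -1-01,111-1,1110-
  31 | 1-111,111-1
Essential prime implicants: 0--01, 10-00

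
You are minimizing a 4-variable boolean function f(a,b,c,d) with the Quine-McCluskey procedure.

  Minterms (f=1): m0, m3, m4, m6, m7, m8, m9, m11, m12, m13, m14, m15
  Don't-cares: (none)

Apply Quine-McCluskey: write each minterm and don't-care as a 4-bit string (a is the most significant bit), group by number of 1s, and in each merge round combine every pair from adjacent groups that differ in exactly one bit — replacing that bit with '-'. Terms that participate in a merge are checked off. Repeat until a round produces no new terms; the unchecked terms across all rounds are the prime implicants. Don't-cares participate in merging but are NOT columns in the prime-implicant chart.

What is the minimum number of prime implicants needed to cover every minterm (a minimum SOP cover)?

4

Round 0: 0000✓ 0011✓ 0100✓ 0110✓ 0111✓ 1000✓ 1001✓ 1011✓ 1100✓ 1101✓ 1110✓ 1111✓
Round 1: -000✓ -011✓ -100✓ -110✓ -111✓ 0-00✓ 0-11✓ 01-0✓ 011-✓ 1-00✓ 1-01✓ 1-11✓ 10-1✓ 100-✓ 11-0✓ 11-1✓ 110-✓ 111-✓
Round 2: --00 --11 -1-0 -11- 1--1 1-0- 11--
PIs = {--00, --11, -1-0, -11-, 1--1, 1-0-, 11--}
Coverage chart:
  m0: --00 ←essential
  m3: --11 ←essential
  m4: --00,-1-0
  m6: -1-0,-11-
  m7: --11,-11-
  m8: --00,1-0-
  m9: 1--1,1-0-
  m11: --11,1--1
  m12: --00,-1-0,1-0-,11--
  m13: 1--1,1-0-,11--
  m14: -1-0,-11-,11--
  m15: --11,-11-,1--1,11--
Essential: --00, --11
Petrick residual → -1-0, 1--1
Min cover (4 terms): c'd' + cd + bd' + ad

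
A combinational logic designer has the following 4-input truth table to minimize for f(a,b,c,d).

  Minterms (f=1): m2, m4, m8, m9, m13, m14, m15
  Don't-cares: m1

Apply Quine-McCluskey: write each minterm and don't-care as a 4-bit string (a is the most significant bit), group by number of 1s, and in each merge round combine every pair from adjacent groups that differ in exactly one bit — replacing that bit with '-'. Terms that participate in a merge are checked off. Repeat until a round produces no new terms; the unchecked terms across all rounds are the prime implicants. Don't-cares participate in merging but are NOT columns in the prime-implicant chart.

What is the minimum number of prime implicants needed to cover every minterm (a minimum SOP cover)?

Round 0: 0001✓ 0010 0100 1000✓ 1001✓ 1101✓ 1110✓ 1111✓
Round 1: -001 1-01 100- 11-1 111-
PIs = {-001, 0010, 0100, 1-01, 100-, 11-1, 111-}
Coverage chart:
  m2: 0010 ←essential
  m4: 0100 ←essential
  m8: 100- ←essential
  m9: -001,1-01,100-
  m13: 1-01,11-1
  m14: 111- ←essential
  m15: 11-1,111-
Essential: 0010, 0100, 100-, 111-
Petrick residual → 1-01
Min cover (5 terms): a'b'cd' + a'bc'd' + ac'd + ab'c' + abc

5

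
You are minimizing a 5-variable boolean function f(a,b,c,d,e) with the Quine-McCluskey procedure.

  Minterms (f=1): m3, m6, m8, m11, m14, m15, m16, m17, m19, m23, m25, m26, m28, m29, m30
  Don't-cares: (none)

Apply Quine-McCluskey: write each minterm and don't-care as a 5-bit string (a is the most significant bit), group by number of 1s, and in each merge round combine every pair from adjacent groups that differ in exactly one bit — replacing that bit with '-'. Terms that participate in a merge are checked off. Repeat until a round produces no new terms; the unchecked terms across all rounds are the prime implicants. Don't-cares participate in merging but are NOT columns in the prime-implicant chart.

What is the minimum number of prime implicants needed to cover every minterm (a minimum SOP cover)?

Round 0: 00011✓ 00110✓ 01000 01011✓ 01110✓ 01111✓ 10000✓ 10001✓ 10011✓ 10111✓ 11001✓ 11010✓ 11100✓ 11101✓ 11110✓
Round 1: -0011 -1110 0-011 0-110 01-11 0111- 1-001 10-11 100-1 1000- 11-01 11-10 111-0 1110-
PIs = {-0011, -1110, 0-011, 0-110, 01-11, 01000, 0111-, 1-001, 10-11, 100-1, 1000-, 11-01, 11-10, 111-0, 1110-}
Coverage chart:
  m3: -0011,0-011
  m6: 0-110 ←essential
  m8: 01000 ←essential
  m11: 0-011,01-11
  m14: -1110,0-110,0111-
  m15: 01-11,0111-
  m16: 1000- ←essential
  m17: 1-001,100-1,1000-
  m19: -0011,10-11,100-1
  m23: 10-11 ←essential
  m25: 1-001,11-01
  m26: 11-10 ←essential
  m28: 111-0,1110-
  m29: 11-01,1110-
  m30: -1110,11-10,111-0
Essential: 0-110, 01000, 10-11, 1000-, 11-10
Petrick residual → -0011, 01-11, 1-001, 1110-
Min cover (9 terms): b'c'de + a'cde' + a'bde + a'bc'd'e' + ac'd'e + ab'de + ab'c'd' + abde' + abcd'

9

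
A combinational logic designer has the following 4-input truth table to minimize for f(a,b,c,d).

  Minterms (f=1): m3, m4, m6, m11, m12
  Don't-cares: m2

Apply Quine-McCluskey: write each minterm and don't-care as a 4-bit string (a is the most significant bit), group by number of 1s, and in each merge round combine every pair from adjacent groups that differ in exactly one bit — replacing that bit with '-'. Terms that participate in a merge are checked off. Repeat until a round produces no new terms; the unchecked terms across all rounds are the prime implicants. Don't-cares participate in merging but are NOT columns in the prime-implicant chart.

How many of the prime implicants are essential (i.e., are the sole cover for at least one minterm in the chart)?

[col 0] 0010*, 0011*, 0100*, 0110*, 1011*, 1100*
[col 1] -011, -100, 0-10, 001-, 01-0
Prime implicants: -011, -100, 0-10, 001-, 01-0
PI chart (minterm → PIs covering it):
  3 | -011,001-
  4 | -100,01-0
  6 | 0-10,01-0
  11 | -011  (sole → essential)
  12 | -100  (sole → essential)
Essential prime implicants: -011, -100

2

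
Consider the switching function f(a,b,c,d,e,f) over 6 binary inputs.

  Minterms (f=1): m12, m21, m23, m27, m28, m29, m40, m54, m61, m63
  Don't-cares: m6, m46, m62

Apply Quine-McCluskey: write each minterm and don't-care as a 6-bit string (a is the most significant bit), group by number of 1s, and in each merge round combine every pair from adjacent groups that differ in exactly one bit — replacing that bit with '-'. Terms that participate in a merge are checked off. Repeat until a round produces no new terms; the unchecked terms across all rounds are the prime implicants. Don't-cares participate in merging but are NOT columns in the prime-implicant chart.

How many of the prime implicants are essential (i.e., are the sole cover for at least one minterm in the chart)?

5

[col 0] 000110, 001100*, 010101*, 010111*, 011011, 011100*, 011101*, 101000, 101110*, 110110*, 111101*, 111110*, 111111*
[col 1] -11101, 0-1100, 01-101, 0101-1, 01110-, 1-1110, 11-110, 1111-1, 11111-
Prime implicants: -11101, 0-1100, 000110, 01-101, 0101-1, 011011, 01110-, 1-1110, 101000, 11-110, 1111-1, 11111-
PI chart (minterm → PIs covering it):
  12 | 0-1100  (sole → essential)
  21 | 01-101,0101-1
  23 | 0101-1  (sole → essential)
  27 | 011011  (sole → essential)
  28 | 0-1100,01110-
  29 | -11101,01-101,01110-
  40 | 101000  (sole → essential)
  54 | 11-110  (sole → essential)
  61 | -11101,1111-1
  63 | 1111-1,11111-
Essential prime implicants: 0-1100, 0101-1, 011011, 101000, 11-110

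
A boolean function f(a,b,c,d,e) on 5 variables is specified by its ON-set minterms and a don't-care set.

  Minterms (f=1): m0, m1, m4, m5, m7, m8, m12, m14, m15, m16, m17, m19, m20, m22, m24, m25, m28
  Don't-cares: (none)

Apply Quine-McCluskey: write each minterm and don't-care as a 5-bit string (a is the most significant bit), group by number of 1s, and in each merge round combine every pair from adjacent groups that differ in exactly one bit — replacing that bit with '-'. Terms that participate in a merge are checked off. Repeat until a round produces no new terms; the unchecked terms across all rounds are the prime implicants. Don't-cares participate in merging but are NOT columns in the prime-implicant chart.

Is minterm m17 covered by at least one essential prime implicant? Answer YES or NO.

Round 0: 00000✓ 00001✓ 00100✓ 00101✓ 00111✓ 01000✓ 01100✓ 01110✓ 01111✓ 10000✓ 10001✓ 10011✓ 10100✓ 10110✓ 11000✓ 11001✓ 11100✓
Round 1: -0000✓ -0001✓ -0100✓ -1000✓ -1100✓ 0-000✓ 0-100✓ 0-111 00-00✓ 00-01✓ 0000-✓ 001-1 0010-✓ 01-00✓ 011-0 0111- 1-000✓ 1-001✓ 1-100✓ 10-00✓ 100-1 1000-✓ 101-0 11-00✓ 1100-✓
Round 2: --000✓ --100✓ -0-00✓ -000- -1-00✓ 0--00✓ 00-0- 1--00✓ 1-00-
Round 3: ---00
PIs = {---00, -000-, 0-111, 00-0-, 001-1, 011-0, 0111-, 1-00-, 100-1, 101-0}
Coverage chart:
  m0: ---00,-000-,00-0-
  m1: -000-,00-0-
  m4: ---00,00-0-
  m5: 00-0-,001-1
  m7: 0-111,001-1
  m8: ---00 ←essential
  m12: ---00,011-0
  m14: 011-0,0111-
  m15: 0-111,0111-
  m16: ---00,-000-,1-00-
  m17: -000-,1-00-,100-1
  m19: 100-1 ←essential
  m20: ---00,101-0
  m22: 101-0 ←essential
  m24: ---00,1-00-
  m25: 1-00- ←essential
  m28: ---00 ←essential
Essential: ---00, 1-00-, 100-1, 101-0

YES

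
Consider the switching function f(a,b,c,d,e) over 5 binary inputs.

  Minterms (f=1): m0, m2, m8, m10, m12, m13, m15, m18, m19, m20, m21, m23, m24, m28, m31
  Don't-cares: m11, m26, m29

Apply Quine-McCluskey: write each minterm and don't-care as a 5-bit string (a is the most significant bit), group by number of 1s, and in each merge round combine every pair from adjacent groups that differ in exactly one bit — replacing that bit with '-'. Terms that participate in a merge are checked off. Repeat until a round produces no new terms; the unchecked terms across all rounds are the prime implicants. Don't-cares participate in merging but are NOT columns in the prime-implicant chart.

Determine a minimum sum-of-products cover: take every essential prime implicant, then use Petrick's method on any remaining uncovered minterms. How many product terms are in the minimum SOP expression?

6

[col 0] 00000*, 00010*, 01000*, 01010*, 01011*, 01100*, 01101*, 01111*, 10010*, 10011*, 10100*, 10101*, 10111*, 11000*, 11010*, 11100*, 11101*, 11111*
[col 1] -0010*, -1000*, -1010*, -1100*, -1101*, -1111*, 0-000*, 0-010*, 000-0*, 01-00*, 01-11, 010-0*, 0101-, 011-1*, 0110-*, 1-010*, 1-100*, 1-101*, 1-111*, 10-11, 1001-, 101-1*, 1010-*, 11-00*, 110-0*, 111-1*, 1110-*
[col 2] --010, -1-00, -10-0, -11-1, -110-, 0-0-0, 1-1-1, 1-10-
Prime implicants: --010, -1-00, -10-0, -11-1, -110-, 0-0-0, 01-11, 0101-, 1-1-1, 1-10-, 10-11, 1001-
PI chart (minterm → PIs covering it):
  0 | 0-0-0  (sole → essential)
  2 | --010,0-0-0
  8 | -1-00,-10-0,0-0-0
  10 | --010,-10-0,0-0-0,0101-
  12 | -1-00,-110-
  13 | -11-1,-110-
  15 | -11-1,01-11
  18 | --010,1001-
  19 | 10-11,1001-
  20 | 1-10-  (sole → essential)
  21 | 1-1-1,1-10-
  23 | 1-1-1,10-11
  24 | -1-00,-10-0
  28 | -1-00,-110-,1-10-
  31 | -11-1,1-1-1
Essential prime implicants: 0-0-0, 1-10-
Petrick residual → --010, -1-00, -11-1, 10-11
Minimum SOP uses 6 PIs: c'de' + bd'e' + bce + a'c'e' + acd' + ab'de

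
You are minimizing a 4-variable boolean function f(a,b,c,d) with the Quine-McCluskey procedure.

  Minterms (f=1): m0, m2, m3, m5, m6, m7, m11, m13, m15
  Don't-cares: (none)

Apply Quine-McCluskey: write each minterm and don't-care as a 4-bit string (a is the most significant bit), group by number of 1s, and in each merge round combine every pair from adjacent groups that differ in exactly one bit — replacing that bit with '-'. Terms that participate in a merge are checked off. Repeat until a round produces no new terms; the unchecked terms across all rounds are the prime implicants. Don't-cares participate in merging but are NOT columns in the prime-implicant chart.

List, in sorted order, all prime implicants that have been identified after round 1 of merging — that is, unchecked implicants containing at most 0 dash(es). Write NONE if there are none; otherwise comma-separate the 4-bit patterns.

NONE

Round 0: 0000✓ 0010✓ 0011✓ 0101✓ 0110✓ 0111✓ 1011✓ 1101✓ 1111✓
Round 1: -011✓ -101✓ -111✓ 0-10✓ 0-11✓ 00-0 001-✓ 01-1✓ 011-✓ 1-11✓ 11-1✓
Round 2: --11 -1-1 0-1-
PIs = {--11, -1-1, 0-1-, 00-0}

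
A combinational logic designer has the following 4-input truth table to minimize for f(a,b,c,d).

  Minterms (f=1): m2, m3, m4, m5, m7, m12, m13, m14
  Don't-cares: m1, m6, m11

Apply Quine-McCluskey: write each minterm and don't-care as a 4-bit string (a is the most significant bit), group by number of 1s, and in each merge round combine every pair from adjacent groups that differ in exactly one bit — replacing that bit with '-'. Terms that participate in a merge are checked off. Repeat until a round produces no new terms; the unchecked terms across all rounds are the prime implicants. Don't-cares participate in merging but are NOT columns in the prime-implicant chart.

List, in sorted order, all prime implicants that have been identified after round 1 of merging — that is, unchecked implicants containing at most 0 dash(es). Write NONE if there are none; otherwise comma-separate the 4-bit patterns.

NONE

size-2^0 implicants → 0001(✓)  0010(✓)  0011(✓)  0100(✓)  0101(✓)  0110(✓)  0111(✓)  1011(✓)  1100(✓)  1101(✓)  1110(✓)
size-2^1 implicants → -011  -100(✓)  -101(✓)  -110(✓)  0-01(✓)  0-10(✓)  0-11(✓)  00-1(✓)  001-(✓)  01-0(✓)  01-1(✓)  010-(✓)  011-(✓)  11-0(✓)  110-(✓)
size-2^2 implicants → -1-0  -10-  0--1  0-1-  01--
Unchecked terms (primes): -011, -1-0, -10-, 0--1, 0-1-, 01--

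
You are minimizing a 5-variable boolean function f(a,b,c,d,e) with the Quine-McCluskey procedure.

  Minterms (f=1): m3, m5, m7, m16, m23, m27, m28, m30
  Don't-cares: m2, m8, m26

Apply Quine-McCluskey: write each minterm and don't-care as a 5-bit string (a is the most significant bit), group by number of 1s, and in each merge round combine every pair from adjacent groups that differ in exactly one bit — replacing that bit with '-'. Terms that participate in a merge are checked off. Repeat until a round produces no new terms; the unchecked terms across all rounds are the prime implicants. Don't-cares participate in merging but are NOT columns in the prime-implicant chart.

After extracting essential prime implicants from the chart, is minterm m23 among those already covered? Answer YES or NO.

YES

size-2^0 implicants → 00010(✓)  00011(✓)  00101(✓)  00111(✓)  01000  10000  10111(✓)  11010(✓)  11011(✓)  11100(✓)  11110(✓)
size-2^1 implicants → -0111  00-11  0001-  001-1  11-10  1101-  111-0
Unchecked terms (primes): -0111, 00-11, 0001-, 001-1, 01000, 10000, 11-10, 1101-, 111-0
Minterm coverage:
  m3 ⊆ 00-11,0001-
  m5 ⊆ 001-1 [E]
  m7 ⊆ -0111,00-11,001-1
  m16 ⊆ 10000 [E]
  m23 ⊆ -0111 [E]
  m27 ⊆ 1101- [E]
  m28 ⊆ 111-0 [E]
  m30 ⊆ 11-10,111-0
E = {-0111, 001-1, 10000, 1101-, 111-0}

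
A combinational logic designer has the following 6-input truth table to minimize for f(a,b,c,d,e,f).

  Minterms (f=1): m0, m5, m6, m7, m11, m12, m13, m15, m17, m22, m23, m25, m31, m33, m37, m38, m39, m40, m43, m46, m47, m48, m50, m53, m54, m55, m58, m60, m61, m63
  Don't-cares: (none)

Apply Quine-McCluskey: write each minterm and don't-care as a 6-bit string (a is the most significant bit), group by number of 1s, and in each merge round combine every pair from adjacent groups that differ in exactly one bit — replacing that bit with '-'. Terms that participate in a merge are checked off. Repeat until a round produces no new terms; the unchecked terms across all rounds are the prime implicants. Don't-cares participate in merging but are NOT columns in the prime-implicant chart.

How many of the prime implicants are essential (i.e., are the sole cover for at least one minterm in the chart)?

12

Round 0: 000000 000101✓ 000110✓ 000111✓ 001011✓ 001100✓ 001101✓ 001111✓ 010001✓ 010110✓ 010111✓ 011001✓ 011111✓ 100001✓ 100101✓ 100110✓ 100111✓ 101000 101011✓ 101110✓ 101111✓ 110000✓ 110010✓ 110101✓ 110110✓ 110111✓ 111010✓ 111100✓ 111101✓ 111111✓
Round 1: -00101✓ -00110✓ -00111✓ -01011✓ -01111✓ -10110✓ -10111✓ -11111✓ 0-0110✓ 0-0111✓ 0-1111✓ 00-101✓ 00-111✓ 0001-1✓ 00011-✓ 001-11✓ 0011-1✓ 00110- 01-001 01-111✓ 01011-✓ 1-0101✓ 1-0110✓ 1-0111✓ 1-1111✓ 10-110✓ 10-111✓ 100-01 1001-1✓ 10011-✓ 101-11✓ 10111-✓ 11-010 11-101✓ 11-111✓ 110-10 1100-0 1101-1✓ 11011-✓ 1111-1✓ 11110-
Round 2: --0110✓ --0111✓ --1111✓ -0-111✓ -001-1 -0011-✓ -01-11 -1-111✓ -1011-✓ 0--111✓ 0-011-✓ 00-1-1 1--111✓ 1-01-1 1-011-✓ 10-11- 11-1-1
Round 3: ---111 --011-
PIs = {---111, --011-, -001-1, -01-11, 00-1-1, 000000, 00110-, 01-001, 1-01-1, 10-11-, 100-01, 101000, 11-010, 11-1-1, 110-10, 1100-0, 11110-}
Coverage chart:
  m0: 000000 ←essential
  m5: -001-1,00-1-1
  m6: --011- ←essential
  m7: ---111,--011-,-001-1,00-1-1
  m11: -01-11 ←essential
  m12: 00110- ←essential
  m13: 00-1-1,00110-
  m15: ---111,-01-11,00-1-1
  m17: 01-001 ←essential
  m22: --011- ←essential
  m23: ---111,--011-
  m25: 01-001 ←essential
  m31: ---111 ←essential
  m33: 100-01 ←essential
  m37: -001-1,1-01-1,100-01
  m38: --011-,10-11-
  m39: ---111,--011-,-001-1,1-01-1,10-11-
  m40: 101000 ←essential
  m43: -01-11 ←essential
  m46: 10-11- ←essential
  m47: ---111,-01-11,10-11-
  m48: 1100-0 ←essential
  m50: 11-010,110-10,1100-0
  m53: 1-01-1,11-1-1
  m54: --011-,110-10
  m55: ---111,--011-,1-01-1,11-1-1
  m58: 11-010 ←essential
  m60: 11110- ←essential
  m61: 11-1-1,11110-
  m63: ---111,11-1-1
Essential: ---111, --011-, -01-11, 000000, 00110-, 01-001, 10-11-, 100-01, 101000, 11-010, 1100-0, 11110-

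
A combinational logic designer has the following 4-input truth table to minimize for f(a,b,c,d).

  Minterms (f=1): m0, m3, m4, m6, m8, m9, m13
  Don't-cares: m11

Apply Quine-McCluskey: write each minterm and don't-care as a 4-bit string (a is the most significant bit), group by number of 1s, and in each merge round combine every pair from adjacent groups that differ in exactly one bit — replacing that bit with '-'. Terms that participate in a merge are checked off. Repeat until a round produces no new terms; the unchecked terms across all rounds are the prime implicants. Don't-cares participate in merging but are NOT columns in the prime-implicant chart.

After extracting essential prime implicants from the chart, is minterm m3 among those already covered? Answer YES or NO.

YES

Round 0: 0000✓ 0011✓ 0100✓ 0110✓ 1000✓ 1001✓ 1011✓ 1101✓
Round 1: -000 -011 0-00 01-0 1-01 10-1 100-
PIs = {-000, -011, 0-00, 01-0, 1-01, 10-1, 100-}
Coverage chart:
  m0: -000,0-00
  m3: -011 ←essential
  m4: 0-00,01-0
  m6: 01-0 ←essential
  m8: -000,100-
  m9: 1-01,10-1,100-
  m13: 1-01 ←essential
Essential: -011, 01-0, 1-01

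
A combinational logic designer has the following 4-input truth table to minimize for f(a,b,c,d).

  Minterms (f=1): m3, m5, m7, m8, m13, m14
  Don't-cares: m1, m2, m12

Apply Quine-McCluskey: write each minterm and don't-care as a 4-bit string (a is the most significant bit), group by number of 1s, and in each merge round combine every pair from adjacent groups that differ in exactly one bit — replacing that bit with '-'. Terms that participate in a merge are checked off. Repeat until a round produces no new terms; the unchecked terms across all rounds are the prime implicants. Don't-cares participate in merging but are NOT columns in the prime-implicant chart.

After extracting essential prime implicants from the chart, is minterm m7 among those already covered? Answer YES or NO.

YES

Round 0: 0001✓ 0010✓ 0011✓ 0101✓ 0111✓ 1000✓ 1100✓ 1101✓ 1110✓
Round 1: -101 0-01✓ 0-11✓ 00-1✓ 001- 01-1✓ 1-00 11-0 110-
Round 2: 0--1
PIs = {-101, 0--1, 001-, 1-00, 11-0, 110-}
Coverage chart:
  m3: 0--1,001-
  m5: -101,0--1
  m7: 0--1 ←essential
  m8: 1-00 ←essential
  m13: -101,110-
  m14: 11-0 ←essential
Essential: 0--1, 1-00, 11-0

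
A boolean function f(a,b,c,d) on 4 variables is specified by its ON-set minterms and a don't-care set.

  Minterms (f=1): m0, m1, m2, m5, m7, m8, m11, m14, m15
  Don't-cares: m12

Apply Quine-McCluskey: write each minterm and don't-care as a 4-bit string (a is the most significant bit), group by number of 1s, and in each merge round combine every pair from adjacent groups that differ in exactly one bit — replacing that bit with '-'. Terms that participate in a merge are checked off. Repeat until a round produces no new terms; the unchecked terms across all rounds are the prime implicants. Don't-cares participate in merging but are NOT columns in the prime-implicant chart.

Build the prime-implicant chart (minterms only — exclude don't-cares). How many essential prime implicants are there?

[col 0] 0000*, 0001*, 0010*, 0101*, 0111*, 1000*, 1011*, 1100*, 1110*, 1111*
[col 1] -000, -111, 0-01, 00-0, 000-, 01-1, 1-00, 1-11, 11-0, 111-
Prime implicants: -000, -111, 0-01, 00-0, 000-, 01-1, 1-00, 1-11, 11-0, 111-
PI chart (minterm → PIs covering it):
  0 | -000,00-0,000-
  1 | 0-01,000-
  2 | 00-0  (sole → essential)
  5 | 0-01,01-1
  7 | -111,01-1
  8 | -000,1-00
  11 | 1-11  (sole → essential)
  14 | 11-0,111-
  15 | -111,1-11,111-
Essential prime implicants: 00-0, 1-11

2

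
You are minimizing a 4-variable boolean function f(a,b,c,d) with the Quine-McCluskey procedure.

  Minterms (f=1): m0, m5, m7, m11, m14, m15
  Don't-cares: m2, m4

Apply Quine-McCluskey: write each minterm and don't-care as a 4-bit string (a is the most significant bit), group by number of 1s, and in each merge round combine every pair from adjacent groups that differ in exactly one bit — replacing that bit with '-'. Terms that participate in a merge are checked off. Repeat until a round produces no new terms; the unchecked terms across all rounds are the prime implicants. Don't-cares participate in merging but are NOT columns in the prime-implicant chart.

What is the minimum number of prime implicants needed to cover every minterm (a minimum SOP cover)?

4

[col 0] 0000*, 0010*, 0100*, 0101*, 0111*, 1011*, 1110*, 1111*
[col 1] -111, 0-00, 00-0, 01-1, 010-, 1-11, 111-
Prime implicants: -111, 0-00, 00-0, 01-1, 010-, 1-11, 111-
PI chart (minterm → PIs covering it):
  0 | 0-00,00-0
  5 | 01-1,010-
  7 | -111,01-1
  11 | 1-11  (sole → essential)
  14 | 111-  (sole → essential)
  15 | -111,1-11,111-
Essential prime implicants: 1-11, 111-
Petrick residual → 0-00, 01-1
Minimum SOP uses 4 PIs: a'c'd' + a'bd + acd + abc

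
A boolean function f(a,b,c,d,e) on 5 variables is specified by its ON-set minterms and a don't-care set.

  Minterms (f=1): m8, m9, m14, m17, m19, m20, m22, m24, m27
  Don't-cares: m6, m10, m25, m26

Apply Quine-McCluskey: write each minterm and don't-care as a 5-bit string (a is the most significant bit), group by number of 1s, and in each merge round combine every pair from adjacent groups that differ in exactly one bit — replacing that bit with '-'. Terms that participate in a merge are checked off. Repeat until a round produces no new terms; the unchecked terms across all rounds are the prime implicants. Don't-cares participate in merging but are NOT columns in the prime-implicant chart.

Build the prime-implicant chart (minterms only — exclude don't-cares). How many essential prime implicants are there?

3

Round 0: 00110✓ 01000✓ 01001✓ 01010✓ 01110✓ 10001✓ 10011✓ 10100✓ 10110✓ 11000✓ 11001✓ 11010✓ 11011✓
Round 1: -0110 -1000✓ -1001✓ -1010✓ 0-110 01-10 010-0✓ 0100-✓ 1-001✓ 1-011✓ 100-1✓ 101-0 110-0✓ 110-1✓ 1100-✓ 1101-✓
Round 2: -10-0 -100- 1-0-1 110--
PIs = {-0110, -10-0, -100-, 0-110, 01-10, 1-0-1, 101-0, 110--}
Coverage chart:
  m8: -10-0,-100-
  m9: -100- ←essential
  m14: 0-110,01-10
  m17: 1-0-1 ←essential
  m19: 1-0-1 ←essential
  m20: 101-0 ←essential
  m22: -0110,101-0
  m24: -10-0,-100-,110--
  m27: 1-0-1,110--
Essential: -100-, 1-0-1, 101-0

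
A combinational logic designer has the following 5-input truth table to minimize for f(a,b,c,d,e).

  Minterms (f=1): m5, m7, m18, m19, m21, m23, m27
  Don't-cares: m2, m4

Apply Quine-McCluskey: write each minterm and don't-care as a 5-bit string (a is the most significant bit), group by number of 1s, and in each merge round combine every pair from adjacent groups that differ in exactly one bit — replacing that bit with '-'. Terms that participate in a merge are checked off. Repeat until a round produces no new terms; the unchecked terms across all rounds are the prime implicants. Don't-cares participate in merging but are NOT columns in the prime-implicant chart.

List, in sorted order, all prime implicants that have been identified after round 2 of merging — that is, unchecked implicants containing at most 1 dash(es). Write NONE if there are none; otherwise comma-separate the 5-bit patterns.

-0010, 0010-, 1-011, 10-11, 1001-

size-2^0 implicants → 00010(✓)  00100(✓)  00101(✓)  00111(✓)  10010(✓)  10011(✓)  10101(✓)  10111(✓)  11011(✓)
size-2^1 implicants → -0010  -0101(✓)  -0111(✓)  001-1(✓)  0010-  1-011  10-11  1001-  101-1(✓)
size-2^2 implicants → -01-1
Unchecked terms (primes): -0010, -01-1, 0010-, 1-011, 10-11, 1001-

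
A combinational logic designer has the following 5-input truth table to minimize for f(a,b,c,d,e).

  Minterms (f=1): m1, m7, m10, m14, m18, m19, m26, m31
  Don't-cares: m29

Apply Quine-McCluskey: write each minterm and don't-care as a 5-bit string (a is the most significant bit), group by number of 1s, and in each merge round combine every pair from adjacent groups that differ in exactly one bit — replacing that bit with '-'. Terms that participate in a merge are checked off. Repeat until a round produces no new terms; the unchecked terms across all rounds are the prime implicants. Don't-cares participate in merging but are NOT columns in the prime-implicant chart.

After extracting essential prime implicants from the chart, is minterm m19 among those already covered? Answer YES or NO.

YES

size-2^0 implicants → 00001  00111  01010(✓)  01110(✓)  10010(✓)  10011(✓)  11010(✓)  11101(✓)  11111(✓)
size-2^1 implicants → -1010  01-10  1-010  1001-  111-1
Unchecked terms (primes): -1010, 00001, 00111, 01-10, 1-010, 1001-, 111-1
Minterm coverage:
  m1 ⊆ 00001 [E]
  m7 ⊆ 00111 [E]
  m10 ⊆ -1010,01-10
  m14 ⊆ 01-10 [E]
  m18 ⊆ 1-010,1001-
  m19 ⊆ 1001- [E]
  m26 ⊆ -1010,1-010
  m31 ⊆ 111-1 [E]
E = {00001, 00111, 01-10, 1001-, 111-1}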